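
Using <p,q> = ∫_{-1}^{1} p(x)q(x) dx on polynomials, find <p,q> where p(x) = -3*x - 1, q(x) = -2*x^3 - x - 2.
<p,q> = 42/5

Expand the product: p(x)·q(x) = 6*x^4 + 2*x^3 + 3*x^2 + 7*x + 2.
∫_{-1}^{1} of each monomial x^k gives [2/(k+1) if k even, 0 if k odd]. Integrating term-by-term (or equivalently evaluating the antiderivative F(x) = 6*x^5/5 + x^4/2 + x^3 + 7*x^2/2 + 2*x at the endpoints):
  F(1) − F(−1) = 41/5 − (-1/5) = 42/5.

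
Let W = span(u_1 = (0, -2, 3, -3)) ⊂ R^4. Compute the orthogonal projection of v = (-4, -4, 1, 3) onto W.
proj_W(v) = (0, -2/11, 3/11, -3/11)

Set up U = [u_1 | ... | u_1] ∈ R^(4×1). The projector onto W = col(U) is P = U (U^T U)^(-1) U^T.
Compute U^T U =
  [22],
and U^T v = (2).
Solve U^T U · c = U^T v for the coefficients: c = (1/11). The projection is proj_W(v) = U c.
Check: (v - proj_W(v)) · u_1 = 0  (should be 0).
Result: proj_W(v) = (0, -2/11, 3/11, -3/11).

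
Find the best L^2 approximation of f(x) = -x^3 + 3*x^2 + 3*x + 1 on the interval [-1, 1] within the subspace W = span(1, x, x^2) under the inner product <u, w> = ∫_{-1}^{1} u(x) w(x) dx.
g(x) = 3*x^2 + 12*x/5 + 1

The best approximation g ∈ W is the orthogonal projection of f onto W. Writing g = a_0 + a_1 x + a_2 x^2, the coefficients solve the normal equations G · a = b where
  G_{ij} = <φ_i, φ_j> and b_i = <f, φ_i>, with φ_0 = 1, φ_1 = x, φ_2 = x^2.
G =
  [2, 0, 2/3]
  [0, 2/3, 0]
  [2/3, 0, 2/5],
b = (4, 8/5, 28/15).
Solving gives a_0 = 1, a_1 = 12/5, a_2 = 3, so
  g(x) = 3*x^2 + 12*x/5 + 1.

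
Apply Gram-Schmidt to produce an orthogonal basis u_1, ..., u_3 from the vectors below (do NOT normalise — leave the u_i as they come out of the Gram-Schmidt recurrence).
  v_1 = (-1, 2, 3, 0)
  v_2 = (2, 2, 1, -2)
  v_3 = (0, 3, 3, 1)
Orthogonal basis:
  u_1 = (-1, 2, 3, 0)
  u_2 = (33/14, 9/7, -1/14, -2)
  u_3 = (114/157, 105/157, -32/157, 203/157)

Apply the Gram-Schmidt recurrence
  u_1 = v_1
  u_i = v_i − Σ_{j<i} ((v_i · u_j) / (u_j · u_j)) · u_j.

Step by step this gives:
  u_1 = (-1, 2, 3, 0)
  u_2 = (33/14, 9/7, -1/14, -2)
  u_3 = (114/157, 105/157, -32/157, 203/157)

Orthogonality check:
  u_2 · u_1 = 0 (should be 0)
  u_3 · u_1 = 0 (should be 0)
  u_3 · u_2 = 0 (should be 0)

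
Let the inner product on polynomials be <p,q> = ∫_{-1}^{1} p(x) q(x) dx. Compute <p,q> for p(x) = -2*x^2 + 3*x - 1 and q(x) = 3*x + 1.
<p,q> = 8/3

Expand the product: p(x)·q(x) = -6*x^3 + 7*x^2 - 1.
∫_{-1}^{1} of each monomial x^k gives [2/(k+1) if k even, 0 if k odd]. Integrating term-by-term (or equivalently evaluating the antiderivative F(x) = -3*x^4/2 + 7*x^3/3 - x at the endpoints):
  F(1) − F(−1) = -1/6 − (-17/6) = 8/3.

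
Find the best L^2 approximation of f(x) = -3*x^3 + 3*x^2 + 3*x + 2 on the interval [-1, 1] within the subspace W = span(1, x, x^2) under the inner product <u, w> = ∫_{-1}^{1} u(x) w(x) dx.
g(x) = 3*x^2 + 6*x/5 + 2

The best approximation g ∈ W is the orthogonal projection of f onto W. Writing g = a_0 + a_1 x + a_2 x^2, the coefficients solve the normal equations G · a = b where
  G_{ij} = <φ_i, φ_j> and b_i = <f, φ_i>, with φ_0 = 1, φ_1 = x, φ_2 = x^2.
G =
  [2, 0, 2/3]
  [0, 2/3, 0]
  [2/3, 0, 2/5],
b = (6, 4/5, 38/15).
Solving gives a_0 = 2, a_1 = 6/5, a_2 = 3, so
  g(x) = 3*x^2 + 6*x/5 + 2.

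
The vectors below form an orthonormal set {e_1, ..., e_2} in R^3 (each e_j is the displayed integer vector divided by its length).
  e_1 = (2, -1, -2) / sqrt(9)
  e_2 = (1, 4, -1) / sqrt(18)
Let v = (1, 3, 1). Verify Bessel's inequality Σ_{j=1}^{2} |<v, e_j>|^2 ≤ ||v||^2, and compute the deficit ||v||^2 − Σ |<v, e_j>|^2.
Σ |<v, e_j>|^2 = 9; ||v||^2 = 11; deficit = 2

Write each e_j = u_j / sqrt(<u_j, u_j>) where u_j is the displayed integer vector. Then <v, e_j> = <v, u_j> / sqrt(<u_j, u_j>), so |<v, e_j>|^2 = <v, u_j>^2 / <u_j, u_j>.
Coefficients: <v, e_1> = -3/sqrt(9), <v, e_2> = 12/sqrt(18).
Square and sum: Σ |<v, e_j>|^2 = 9.
Compute ||v||^2 = v·v = 11.
Deficit = 11 − 9 = 2 ≥ 0, confirming Bessel's inequality. (The deficit equals ||v − Σ <v,e_j> e_j||^2, the squared distance from v to span{e_j}.)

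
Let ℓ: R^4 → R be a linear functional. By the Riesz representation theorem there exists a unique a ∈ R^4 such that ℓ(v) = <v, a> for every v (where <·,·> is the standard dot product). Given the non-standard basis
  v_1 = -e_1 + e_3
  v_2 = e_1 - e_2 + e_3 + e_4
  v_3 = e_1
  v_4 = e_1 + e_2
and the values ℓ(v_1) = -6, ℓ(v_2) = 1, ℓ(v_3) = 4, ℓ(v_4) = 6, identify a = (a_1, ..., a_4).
a = (4, 2, -2, 1)

Write a = (a_1, ..., a_4) in the standard basis. For each basis vector v_i, ℓ(v_i) = <v_i, a> is a linear equation in the a_j's. Collect the n equations into a matrix system V a = ℓ, where row i of V is v_i (expressed in the standard basis). Since V is invertible (lower-triangular with 1s on the diagonal, up to permutation), solve by back-substitution:
  V =
[[-1, 0, 1, 0],
 [1, -1, 1, 1],
 [1, 0, 0, 0],
 [1, 1, 0, 0]]
  V a = (-6, 1, 4, 6)
Solving gives a = (4, 2, -2, 1).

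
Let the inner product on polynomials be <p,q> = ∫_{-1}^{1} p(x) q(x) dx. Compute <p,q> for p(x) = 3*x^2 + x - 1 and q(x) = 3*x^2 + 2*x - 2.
<p,q> = 44/15

Expand the product: p(x)·q(x) = 9*x^4 + 9*x^3 - 7*x^2 - 4*x + 2.
∫_{-1}^{1} of each monomial x^k gives [2/(k+1) if k even, 0 if k odd]. Integrating term-by-term (or equivalently evaluating the antiderivative F(x) = 9*x^5/5 + 9*x^4/4 - 7*x^3/3 - 2*x^2 + 2*x at the endpoints):
  F(1) − F(−1) = 103/60 − (-73/60) = 44/15.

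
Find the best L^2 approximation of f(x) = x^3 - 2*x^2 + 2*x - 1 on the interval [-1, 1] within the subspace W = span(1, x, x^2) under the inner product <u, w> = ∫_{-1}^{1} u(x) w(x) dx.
g(x) = -2*x^2 + 13*x/5 - 1

The best approximation g ∈ W is the orthogonal projection of f onto W. Writing g = a_0 + a_1 x + a_2 x^2, the coefficients solve the normal equations G · a = b where
  G_{ij} = <φ_i, φ_j> and b_i = <f, φ_i>, with φ_0 = 1, φ_1 = x, φ_2 = x^2.
G =
  [2, 0, 2/3]
  [0, 2/3, 0]
  [2/3, 0, 2/5],
b = (-10/3, 26/15, -22/15).
Solving gives a_0 = -1, a_1 = 13/5, a_2 = -2, so
  g(x) = -2*x^2 + 13*x/5 - 1.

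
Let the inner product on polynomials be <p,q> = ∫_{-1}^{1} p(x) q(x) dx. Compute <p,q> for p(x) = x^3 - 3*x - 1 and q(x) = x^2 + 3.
<p,q> = -20/3

Expand the product: p(x)·q(x) = x^5 - x^2 - 9*x - 3.
∫_{-1}^{1} of each monomial x^k gives [2/(k+1) if k even, 0 if k odd]. Integrating term-by-term (or equivalently evaluating the antiderivative F(x) = x^6/6 - x^3/3 - 9*x^2/2 - 3*x at the endpoints):
  F(1) − F(−1) = -23/3 − (-1) = -20/3.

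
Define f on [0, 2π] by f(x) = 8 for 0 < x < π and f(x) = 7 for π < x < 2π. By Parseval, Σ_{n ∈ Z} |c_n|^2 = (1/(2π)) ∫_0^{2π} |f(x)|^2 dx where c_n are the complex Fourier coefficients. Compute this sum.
Σ |c_n|^2 = 113/2

Parseval equates the L^2 energy of f (normalised by 1/(2π)) with the ℓ^2 sum of its Fourier coefficients: (1/(2π)) ∫_0^{2π} |f|^2 = Σ |c_n|^2.
Compute the left side: (1/(2π)) [∫_0^π 8^2 dx + ∫_π^{2π} 7^2 dx] = (1/(2π)) · (64π + 49π) = (64 + 49)/2 = 113/2.
So Σ_{n ∈ Z} |c_n|^2 = 113/2.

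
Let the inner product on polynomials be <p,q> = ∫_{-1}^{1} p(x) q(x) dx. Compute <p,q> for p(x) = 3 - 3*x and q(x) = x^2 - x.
<p,q> = 4

Expand the product: p(x)·q(x) = -3*x^3 + 6*x^2 - 3*x.
∫_{-1}^{1} of each monomial x^k gives [2/(k+1) if k even, 0 if k odd]. Integrating term-by-term (or equivalently evaluating the antiderivative F(x) = -3*x^4/4 + 2*x^3 - 3*x^2/2 at the endpoints):
  F(1) − F(−1) = -1/4 − (-17/4) = 4.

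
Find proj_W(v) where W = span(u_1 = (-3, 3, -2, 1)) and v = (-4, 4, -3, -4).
proj_W(v) = (-78/23, 78/23, -52/23, 26/23)

Set up U = [u_1 | ... | u_1] ∈ R^(4×1). The projector onto W = col(U) is P = U (U^T U)^(-1) U^T.
Compute U^T U =
  [23],
and U^T v = (26).
Solve U^T U · c = U^T v for the coefficients: c = (26/23). The projection is proj_W(v) = U c.
Check: (v - proj_W(v)) · u_1 = 0  (should be 0).
Result: proj_W(v) = (-78/23, 78/23, -52/23, 26/23).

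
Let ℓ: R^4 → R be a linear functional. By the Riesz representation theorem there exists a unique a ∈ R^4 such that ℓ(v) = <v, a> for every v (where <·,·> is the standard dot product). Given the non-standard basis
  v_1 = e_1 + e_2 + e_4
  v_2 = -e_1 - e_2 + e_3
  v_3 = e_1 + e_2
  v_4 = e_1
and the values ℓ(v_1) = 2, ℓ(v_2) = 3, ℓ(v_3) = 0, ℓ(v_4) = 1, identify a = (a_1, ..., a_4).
a = (1, -1, 3, 2)

Write a = (a_1, ..., a_4) in the standard basis. For each basis vector v_i, ℓ(v_i) = <v_i, a> is a linear equation in the a_j's. Collect the n equations into a matrix system V a = ℓ, where row i of V is v_i (expressed in the standard basis). Since V is invertible (lower-triangular with 1s on the diagonal, up to permutation), solve by back-substitution:
  V =
[[1, 1, 0, 1],
 [-1, -1, 1, 0],
 [1, 1, 0, 0],
 [1, 0, 0, 0]]
  V a = (2, 3, 0, 1)
Solving gives a = (1, -1, 3, 2).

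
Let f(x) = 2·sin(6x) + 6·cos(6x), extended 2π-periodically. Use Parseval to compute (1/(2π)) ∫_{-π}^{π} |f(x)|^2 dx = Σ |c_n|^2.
Σ |c_n|^2 = 20

Expand |f|^2 and use orthogonality of {sin(nx), cos(mx)} on [-π, π]:
  ∫_{-π}^{π} sin(nx)^2 dx = π, ∫ cos(mx)^2 dx = π, and cross terms integrate to 0.
So ∫_{-π}^{π} f(x)^2 dx = 2^2 · π + 6^2 · π = (4 + 36)π.
Divide by 2π: (4 + 36)/2 = 20.
By Parseval, this equals Σ |c_n|^2.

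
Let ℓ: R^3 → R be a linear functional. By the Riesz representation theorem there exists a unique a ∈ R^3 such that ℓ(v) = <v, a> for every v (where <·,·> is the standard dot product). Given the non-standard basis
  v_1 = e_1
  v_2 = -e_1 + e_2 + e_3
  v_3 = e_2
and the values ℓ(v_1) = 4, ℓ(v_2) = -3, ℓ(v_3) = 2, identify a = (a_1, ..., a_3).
a = (4, 2, -1)

Write a = (a_1, ..., a_3) in the standard basis. For each basis vector v_i, ℓ(v_i) = <v_i, a> is a linear equation in the a_j's. Collect the n equations into a matrix system V a = ℓ, where row i of V is v_i (expressed in the standard basis). Since V is invertible (lower-triangular with 1s on the diagonal, up to permutation), solve by back-substitution:
  V =
[[1, 0, 0],
 [-1, 1, 1],
 [0, 1, 0]]
  V a = (4, -3, 2)
Solving gives a = (4, 2, -1).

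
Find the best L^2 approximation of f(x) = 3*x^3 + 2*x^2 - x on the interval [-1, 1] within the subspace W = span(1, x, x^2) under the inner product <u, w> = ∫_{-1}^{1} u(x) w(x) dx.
g(x) = 2*x^2 + 4*x/5

The best approximation g ∈ W is the orthogonal projection of f onto W. Writing g = a_0 + a_1 x + a_2 x^2, the coefficients solve the normal equations G · a = b where
  G_{ij} = <φ_i, φ_j> and b_i = <f, φ_i>, with φ_0 = 1, φ_1 = x, φ_2 = x^2.
G =
  [2, 0, 2/3]
  [0, 2/3, 0]
  [2/3, 0, 2/5],
b = (4/3, 8/15, 4/5).
Solving gives a_0 = 0, a_1 = 4/5, a_2 = 2, so
  g(x) = 2*x^2 + 4*x/5.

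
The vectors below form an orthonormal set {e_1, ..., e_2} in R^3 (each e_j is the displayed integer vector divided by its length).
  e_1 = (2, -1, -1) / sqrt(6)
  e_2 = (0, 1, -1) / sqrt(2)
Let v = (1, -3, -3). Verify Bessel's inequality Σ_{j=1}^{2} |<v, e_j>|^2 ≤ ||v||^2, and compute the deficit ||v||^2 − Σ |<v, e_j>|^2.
Σ |<v, e_j>|^2 = 32/3; ||v||^2 = 19; deficit = 25/3

Write each e_j = u_j / sqrt(<u_j, u_j>) where u_j is the displayed integer vector. Then <v, e_j> = <v, u_j> / sqrt(<u_j, u_j>), so |<v, e_j>|^2 = <v, u_j>^2 / <u_j, u_j>.
Coefficients: <v, e_1> = 8/sqrt(6), <v, e_2> = 0/sqrt(2).
Square and sum: Σ |<v, e_j>|^2 = 32/3.
Compute ||v||^2 = v·v = 19.
Deficit = 19 − 32/3 = 25/3 ≥ 0, confirming Bessel's inequality. (The deficit equals ||v − Σ <v,e_j> e_j||^2, the squared distance from v to span{e_j}.)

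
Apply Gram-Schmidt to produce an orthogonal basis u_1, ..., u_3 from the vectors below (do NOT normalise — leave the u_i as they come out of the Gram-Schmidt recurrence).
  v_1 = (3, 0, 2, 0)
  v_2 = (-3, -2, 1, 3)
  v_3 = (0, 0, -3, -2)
Orthogonal basis:
  u_1 = (3, 0, 2, 0)
  u_2 = (-18/13, -2, 27/13, 3)
  u_3 = (63/125, -159/125, -189/250, -23/250)

Apply the Gram-Schmidt recurrence
  u_1 = v_1
  u_i = v_i − Σ_{j<i} ((v_i · u_j) / (u_j · u_j)) · u_j.

Step by step this gives:
  u_1 = (3, 0, 2, 0)
  u_2 = (-18/13, -2, 27/13, 3)
  u_3 = (63/125, -159/125, -189/250, -23/250)

Orthogonality check:
  u_2 · u_1 = 0 (should be 0)
  u_3 · u_1 = 0 (should be 0)
  u_3 · u_2 = 0 (should be 0)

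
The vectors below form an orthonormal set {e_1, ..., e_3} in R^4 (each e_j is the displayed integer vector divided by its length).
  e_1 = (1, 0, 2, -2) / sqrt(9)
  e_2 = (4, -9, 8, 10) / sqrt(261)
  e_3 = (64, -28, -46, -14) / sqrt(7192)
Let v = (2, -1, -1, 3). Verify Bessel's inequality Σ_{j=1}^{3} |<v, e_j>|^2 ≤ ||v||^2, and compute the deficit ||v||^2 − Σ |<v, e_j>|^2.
Σ |<v, e_j>|^2 = 415/31; ||v||^2 = 15; deficit = 50/31

Write each e_j = u_j / sqrt(<u_j, u_j>) where u_j is the displayed integer vector. Then <v, e_j> = <v, u_j> / sqrt(<u_j, u_j>), so |<v, e_j>|^2 = <v, u_j>^2 / <u_j, u_j>.
Coefficients: <v, e_1> = -6/sqrt(9), <v, e_2> = 39/sqrt(261), <v, e_3> = 160/sqrt(7192).
Square and sum: Σ |<v, e_j>|^2 = 415/31.
Compute ||v||^2 = v·v = 15.
Deficit = 15 − 415/31 = 50/31 ≥ 0, confirming Bessel's inequality. (The deficit equals ||v − Σ <v,e_j> e_j||^2, the squared distance from v to span{e_j}.)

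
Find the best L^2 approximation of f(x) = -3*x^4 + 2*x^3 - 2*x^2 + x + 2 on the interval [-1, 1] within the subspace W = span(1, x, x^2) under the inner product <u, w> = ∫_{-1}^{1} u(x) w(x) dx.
g(x) = -32*x^2/7 + 11*x/5 + 79/35

The best approximation g ∈ W is the orthogonal projection of f onto W. Writing g = a_0 + a_1 x + a_2 x^2, the coefficients solve the normal equations G · a = b where
  G_{ij} = <φ_i, φ_j> and b_i = <f, φ_i>, with φ_0 = 1, φ_1 = x, φ_2 = x^2.
G =
  [2, 0, 2/3]
  [0, 2/3, 0]
  [2/3, 0, 2/5],
b = (22/15, 22/15, -34/105).
Solving gives a_0 = 79/35, a_1 = 11/5, a_2 = -32/7, so
  g(x) = -32*x^2/7 + 11*x/5 + 79/35.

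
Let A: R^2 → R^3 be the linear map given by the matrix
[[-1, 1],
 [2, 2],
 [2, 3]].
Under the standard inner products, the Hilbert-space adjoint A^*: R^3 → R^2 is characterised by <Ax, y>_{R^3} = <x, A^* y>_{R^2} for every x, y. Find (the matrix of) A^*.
A^* = A^T =
[[-1, 2, 2],
 [1, 2, 3]]

For real matrices with standard dot products, the defining identity <Ax, y> = <x, A^* y> gives (Ax)^T y = x^T (A^*) y, i.e. x^T A^T y = x^T (A^*) y. Since this holds for all x, y, we must have A^* = A^T. Therefore
A^* =
[[-1, 2, 2],
 [1, 2, 3]].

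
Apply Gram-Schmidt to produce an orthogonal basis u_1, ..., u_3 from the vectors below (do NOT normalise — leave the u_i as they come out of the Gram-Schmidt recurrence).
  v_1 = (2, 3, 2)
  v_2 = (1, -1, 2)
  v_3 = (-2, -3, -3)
Orthogonal basis:
  u_1 = (2, 3, 2)
  u_2 = (11/17, -26/17, 28/17)
  u_3 = (40/93, -10/93, -25/93)

Apply the Gram-Schmidt recurrence
  u_1 = v_1
  u_i = v_i − Σ_{j<i} ((v_i · u_j) / (u_j · u_j)) · u_j.

Step by step this gives:
  u_1 = (2, 3, 2)
  u_2 = (11/17, -26/17, 28/17)
  u_3 = (40/93, -10/93, -25/93)

Orthogonality check:
  u_2 · u_1 = 0 (should be 0)
  u_3 · u_1 = 0 (should be 0)
  u_3 · u_2 = 0 (should be 0)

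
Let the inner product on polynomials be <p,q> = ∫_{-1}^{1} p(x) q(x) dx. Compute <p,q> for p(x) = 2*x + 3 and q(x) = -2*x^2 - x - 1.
<p,q> = -34/3

Expand the product: p(x)·q(x) = -4*x^3 - 8*x^2 - 5*x - 3.
∫_{-1}^{1} of each monomial x^k gives [2/(k+1) if k even, 0 if k odd]. Integrating term-by-term (or equivalently evaluating the antiderivative F(x) = -x^4 - 8*x^3/3 - 5*x^2/2 - 3*x at the endpoints):
  F(1) − F(−1) = -55/6 − (13/6) = -34/3.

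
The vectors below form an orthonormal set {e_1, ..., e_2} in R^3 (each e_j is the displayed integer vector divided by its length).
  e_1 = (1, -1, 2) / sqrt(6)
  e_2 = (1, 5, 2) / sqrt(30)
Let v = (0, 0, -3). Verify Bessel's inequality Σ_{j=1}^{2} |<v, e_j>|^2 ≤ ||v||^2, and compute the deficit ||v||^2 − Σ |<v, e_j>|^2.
Σ |<v, e_j>|^2 = 36/5; ||v||^2 = 9; deficit = 9/5

Write each e_j = u_j / sqrt(<u_j, u_j>) where u_j is the displayed integer vector. Then <v, e_j> = <v, u_j> / sqrt(<u_j, u_j>), so |<v, e_j>|^2 = <v, u_j>^2 / <u_j, u_j>.
Coefficients: <v, e_1> = -6/sqrt(6), <v, e_2> = -6/sqrt(30).
Square and sum: Σ |<v, e_j>|^2 = 36/5.
Compute ||v||^2 = v·v = 9.
Deficit = 9 − 36/5 = 9/5 ≥ 0, confirming Bessel's inequality. (The deficit equals ||v − Σ <v,e_j> e_j||^2, the squared distance from v to span{e_j}.)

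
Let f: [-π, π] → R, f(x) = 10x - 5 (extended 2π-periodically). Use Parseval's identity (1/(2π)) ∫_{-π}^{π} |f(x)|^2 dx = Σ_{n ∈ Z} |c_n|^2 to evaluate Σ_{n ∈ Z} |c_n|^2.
Σ |c_n|^2 = 100π^2/3 + 25

Expand and integrate term by term over [-π, π]:
  ∫ (10x)^2 dx = 100·(2π^3/3); ∫ 2·10·(-5)·x dx = 0 (odd integrand); ∫ (-5)^2 dx = 25·2π.
So (1/(2π)) ∫_{-π}^{π} (10x - 5)^2 dx = 100π^2/3 + 25 = 100π^2/3 + 25.
Parseval ⇒ Σ |c_n|^2 = 100π^2/3 + 25.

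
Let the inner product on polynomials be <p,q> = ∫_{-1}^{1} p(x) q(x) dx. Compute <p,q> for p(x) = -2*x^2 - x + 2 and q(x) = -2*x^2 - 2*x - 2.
<p,q> = -76/15

Expand the product: p(x)·q(x) = 4*x^4 + 6*x^3 + 2*x^2 - 2*x - 4.
∫_{-1}^{1} of each monomial x^k gives [2/(k+1) if k even, 0 if k odd]. Integrating term-by-term (or equivalently evaluating the antiderivative F(x) = 4*x^5/5 + 3*x^4/2 + 2*x^3/3 - x^2 - 4*x at the endpoints):
  F(1) − F(−1) = -61/30 − (91/30) = -76/15.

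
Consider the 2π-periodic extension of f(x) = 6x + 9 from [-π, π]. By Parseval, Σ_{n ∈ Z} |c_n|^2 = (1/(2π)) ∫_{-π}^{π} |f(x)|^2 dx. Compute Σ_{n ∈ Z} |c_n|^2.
Σ |c_n|^2 = 12π^2 + 81

Expand and integrate term by term over [-π, π]:
  ∫ (6x)^2 dx = 36·(2π^3/3); ∫ 2·6·(9)·x dx = 0 (odd integrand); ∫ 9^2 dx = 81·2π.
So (1/(2π)) ∫_{-π}^{π} (6x + 9)^2 dx = 36π^2/3 + 81 = 12π^2 + 81.
Parseval ⇒ Σ |c_n|^2 = 12π^2 + 81.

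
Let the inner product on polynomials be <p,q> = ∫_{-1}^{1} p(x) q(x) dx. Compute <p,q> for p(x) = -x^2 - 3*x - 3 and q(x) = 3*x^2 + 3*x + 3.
<p,q> = -166/5

Expand the product: p(x)·q(x) = -3*x^4 - 12*x^3 - 21*x^2 - 18*x - 9.
∫_{-1}^{1} of each monomial x^k gives [2/(k+1) if k even, 0 if k odd]. Integrating term-by-term (or equivalently evaluating the antiderivative F(x) = -3*x^5/5 - 3*x^4 - 7*x^3 - 9*x^2 - 9*x at the endpoints):
  F(1) − F(−1) = -143/5 − (23/5) = -166/5.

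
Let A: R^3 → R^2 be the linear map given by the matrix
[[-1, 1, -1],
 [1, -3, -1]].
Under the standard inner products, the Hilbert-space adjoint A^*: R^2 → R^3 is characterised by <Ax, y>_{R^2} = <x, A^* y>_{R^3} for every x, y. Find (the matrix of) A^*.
A^* = A^T =
[[-1, 1],
 [1, -3],
 [-1, -1]]

For real matrices with standard dot products, the defining identity <Ax, y> = <x, A^* y> gives (Ax)^T y = x^T (A^*) y, i.e. x^T A^T y = x^T (A^*) y. Since this holds for all x, y, we must have A^* = A^T. Therefore
A^* =
[[-1, 1],
 [1, -3],
 [-1, -1]].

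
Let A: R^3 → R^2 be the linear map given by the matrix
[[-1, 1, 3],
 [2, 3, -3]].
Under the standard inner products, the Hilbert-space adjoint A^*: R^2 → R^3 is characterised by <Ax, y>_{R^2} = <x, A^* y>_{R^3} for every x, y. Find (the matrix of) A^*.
A^* = A^T =
[[-1, 2],
 [1, 3],
 [3, -3]]

For real matrices with standard dot products, the defining identity <Ax, y> = <x, A^* y> gives (Ax)^T y = x^T (A^*) y, i.e. x^T A^T y = x^T (A^*) y. Since this holds for all x, y, we must have A^* = A^T. Therefore
A^* =
[[-1, 2],
 [1, 3],
 [3, -3]].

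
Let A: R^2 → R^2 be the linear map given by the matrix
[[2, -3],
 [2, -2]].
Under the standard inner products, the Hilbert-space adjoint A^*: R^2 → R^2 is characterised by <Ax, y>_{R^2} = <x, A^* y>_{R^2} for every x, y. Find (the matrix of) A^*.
A^* = A^T =
[[2, 2],
 [-3, -2]]

For real matrices with standard dot products, the defining identity <Ax, y> = <x, A^* y> gives (Ax)^T y = x^T (A^*) y, i.e. x^T A^T y = x^T (A^*) y. Since this holds for all x, y, we must have A^* = A^T. Therefore
A^* =
[[2, 2],
 [-3, -2]].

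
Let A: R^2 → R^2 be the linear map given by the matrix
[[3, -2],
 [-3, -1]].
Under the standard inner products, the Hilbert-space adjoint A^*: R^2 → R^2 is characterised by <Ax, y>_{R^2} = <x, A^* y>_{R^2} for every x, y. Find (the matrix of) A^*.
A^* = A^T =
[[3, -3],
 [-2, -1]]

For real matrices with standard dot products, the defining identity <Ax, y> = <x, A^* y> gives (Ax)^T y = x^T (A^*) y, i.e. x^T A^T y = x^T (A^*) y. Since this holds for all x, y, we must have A^* = A^T. Therefore
A^* =
[[3, -3],
 [-2, -1]].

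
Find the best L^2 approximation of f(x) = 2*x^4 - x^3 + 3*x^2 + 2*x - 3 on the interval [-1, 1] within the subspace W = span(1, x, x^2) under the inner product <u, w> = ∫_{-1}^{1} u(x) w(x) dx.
g(x) = 33*x^2/7 + 7*x/5 - 111/35

The best approximation g ∈ W is the orthogonal projection of f onto W. Writing g = a_0 + a_1 x + a_2 x^2, the coefficients solve the normal equations G · a = b where
  G_{ij} = <φ_i, φ_j> and b_i = <f, φ_i>, with φ_0 = 1, φ_1 = x, φ_2 = x^2.
G =
  [2, 0, 2/3]
  [0, 2/3, 0]
  [2/3, 0, 2/5],
b = (-16/5, 14/15, -8/35).
Solving gives a_0 = -111/35, a_1 = 7/5, a_2 = 33/7, so
  g(x) = 33*x^2/7 + 7*x/5 - 111/35.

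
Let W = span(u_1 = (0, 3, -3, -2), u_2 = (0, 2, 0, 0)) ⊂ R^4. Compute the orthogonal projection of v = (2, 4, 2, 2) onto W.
proj_W(v) = (0, 4, 30/13, 20/13)

Set up U = [u_1 | ... | u_2] ∈ R^(4×2). The projector onto W = col(U) is P = U (U^T U)^(-1) U^T.
Compute U^T U =
  [22, 6]
  [6, 4],
and U^T v = (2, 8).
Solve U^T U · c = U^T v for the coefficients: c = (-10/13, 41/13). The projection is proj_W(v) = U c.
Check: (v - proj_W(v)) · u_1 = 0  (should be 0).
Check: (v - proj_W(v)) · u_2 = 0  (should be 0).
Result: proj_W(v) = (0, 4, 30/13, 20/13).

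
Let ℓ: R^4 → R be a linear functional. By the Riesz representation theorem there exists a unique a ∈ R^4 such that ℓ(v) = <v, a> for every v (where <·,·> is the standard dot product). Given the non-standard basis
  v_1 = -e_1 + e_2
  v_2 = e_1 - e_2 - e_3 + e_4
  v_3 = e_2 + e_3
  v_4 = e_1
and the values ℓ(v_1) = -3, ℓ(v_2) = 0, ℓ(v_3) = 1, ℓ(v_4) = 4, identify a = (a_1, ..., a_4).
a = (4, 1, 0, -3)

Write a = (a_1, ..., a_4) in the standard basis. For each basis vector v_i, ℓ(v_i) = <v_i, a> is a linear equation in the a_j's. Collect the n equations into a matrix system V a = ℓ, where row i of V is v_i (expressed in the standard basis). Since V is invertible (lower-triangular with 1s on the diagonal, up to permutation), solve by back-substitution:
  V =
[[-1, 1, 0, 0],
 [1, -1, -1, 1],
 [0, 1, 1, 0],
 [1, 0, 0, 0]]
  V a = (-3, 0, 1, 4)
Solving gives a = (4, 1, 0, -3).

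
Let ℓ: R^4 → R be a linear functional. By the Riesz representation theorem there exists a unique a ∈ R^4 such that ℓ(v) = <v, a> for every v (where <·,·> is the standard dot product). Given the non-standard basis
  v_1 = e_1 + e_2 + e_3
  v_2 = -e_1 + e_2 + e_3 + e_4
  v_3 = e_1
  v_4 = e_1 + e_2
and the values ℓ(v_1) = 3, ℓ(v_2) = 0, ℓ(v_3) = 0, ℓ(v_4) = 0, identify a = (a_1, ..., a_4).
a = (0, 0, 3, -3)

Write a = (a_1, ..., a_4) in the standard basis. For each basis vector v_i, ℓ(v_i) = <v_i, a> is a linear equation in the a_j's. Collect the n equations into a matrix system V a = ℓ, where row i of V is v_i (expressed in the standard basis). Since V is invertible (lower-triangular with 1s on the diagonal, up to permutation), solve by back-substitution:
  V =
[[1, 1, 1, 0],
 [-1, 1, 1, 1],
 [1, 0, 0, 0],
 [1, 1, 0, 0]]
  V a = (3, 0, 0, 0)
Solving gives a = (0, 0, 3, -3).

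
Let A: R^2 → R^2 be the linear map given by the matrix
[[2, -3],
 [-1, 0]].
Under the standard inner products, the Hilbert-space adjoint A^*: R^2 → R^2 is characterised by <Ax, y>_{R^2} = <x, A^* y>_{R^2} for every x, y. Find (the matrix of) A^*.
A^* = A^T =
[[2, -1],
 [-3, 0]]

For real matrices with standard dot products, the defining identity <Ax, y> = <x, A^* y> gives (Ax)^T y = x^T (A^*) y, i.e. x^T A^T y = x^T (A^*) y. Since this holds for all x, y, we must have A^* = A^T. Therefore
A^* =
[[2, -1],
 [-3, 0]].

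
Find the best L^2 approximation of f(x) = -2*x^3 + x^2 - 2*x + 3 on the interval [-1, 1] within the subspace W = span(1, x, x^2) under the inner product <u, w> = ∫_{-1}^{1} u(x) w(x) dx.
g(x) = x^2 - 16*x/5 + 3

The best approximation g ∈ W is the orthogonal projection of f onto W. Writing g = a_0 + a_1 x + a_2 x^2, the coefficients solve the normal equations G · a = b where
  G_{ij} = <φ_i, φ_j> and b_i = <f, φ_i>, with φ_0 = 1, φ_1 = x, φ_2 = x^2.
G =
  [2, 0, 2/3]
  [0, 2/3, 0]
  [2/3, 0, 2/5],
b = (20/3, -32/15, 12/5).
Solving gives a_0 = 3, a_1 = -16/5, a_2 = 1, so
  g(x) = x^2 - 16*x/5 + 3.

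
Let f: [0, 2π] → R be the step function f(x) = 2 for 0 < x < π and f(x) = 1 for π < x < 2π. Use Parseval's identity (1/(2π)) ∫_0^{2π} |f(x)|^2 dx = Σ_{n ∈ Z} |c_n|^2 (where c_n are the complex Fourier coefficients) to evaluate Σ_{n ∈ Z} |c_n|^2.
Σ |c_n|^2 = 5/2

Parseval equates the L^2 energy of f (normalised by 1/(2π)) with the ℓ^2 sum of its Fourier coefficients: (1/(2π)) ∫_0^{2π} |f|^2 = Σ |c_n|^2.
Compute the left side: (1/(2π)) [∫_0^π 2^2 dx + ∫_π^{2π} 1^2 dx] = (1/(2π)) · (4π + 1π) = (4 + 1)/2 = 5/2.
So Σ_{n ∈ Z} |c_n|^2 = 5/2.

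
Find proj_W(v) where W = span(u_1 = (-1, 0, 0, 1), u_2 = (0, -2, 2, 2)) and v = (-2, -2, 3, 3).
proj_W(v) = (-7/5, -11/5, 11/5, 18/5)

Set up U = [u_1 | ... | u_2] ∈ R^(4×2). The projector onto W = col(U) is P = U (U^T U)^(-1) U^T.
Compute U^T U =
  [2, 2]
  [2, 12],
and U^T v = (5, 16).
Solve U^T U · c = U^T v for the coefficients: c = (7/5, 11/10). The projection is proj_W(v) = U c.
Check: (v - proj_W(v)) · u_1 = 0  (should be 0).
Check: (v - proj_W(v)) · u_2 = 0  (should be 0).
Result: proj_W(v) = (-7/5, -11/5, 11/5, 18/5).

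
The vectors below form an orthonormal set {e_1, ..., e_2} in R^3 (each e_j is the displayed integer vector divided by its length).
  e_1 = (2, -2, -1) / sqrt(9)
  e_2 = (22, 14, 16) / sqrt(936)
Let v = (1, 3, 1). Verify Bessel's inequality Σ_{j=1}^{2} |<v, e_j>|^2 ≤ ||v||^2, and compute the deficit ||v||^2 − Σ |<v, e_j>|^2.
Σ |<v, e_j>|^2 = 125/13; ||v||^2 = 11; deficit = 18/13

Write each e_j = u_j / sqrt(<u_j, u_j>) where u_j is the displayed integer vector. Then <v, e_j> = <v, u_j> / sqrt(<u_j, u_j>), so |<v, e_j>|^2 = <v, u_j>^2 / <u_j, u_j>.
Coefficients: <v, e_1> = -5/sqrt(9), <v, e_2> = 80/sqrt(936).
Square and sum: Σ |<v, e_j>|^2 = 125/13.
Compute ||v||^2 = v·v = 11.
Deficit = 11 − 125/13 = 18/13 ≥ 0, confirming Bessel's inequality. (The deficit equals ||v − Σ <v,e_j> e_j||^2, the squared distance from v to span{e_j}.)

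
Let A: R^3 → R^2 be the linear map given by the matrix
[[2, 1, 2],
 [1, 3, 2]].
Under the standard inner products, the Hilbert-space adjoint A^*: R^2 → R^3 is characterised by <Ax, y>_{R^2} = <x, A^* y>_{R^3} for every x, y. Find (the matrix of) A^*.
A^* = A^T =
[[2, 1],
 [1, 3],
 [2, 2]]

For real matrices with standard dot products, the defining identity <Ax, y> = <x, A^* y> gives (Ax)^T y = x^T (A^*) y, i.e. x^T A^T y = x^T (A^*) y. Since this holds for all x, y, we must have A^* = A^T. Therefore
A^* =
[[2, 1],
 [1, 3],
 [2, 2]].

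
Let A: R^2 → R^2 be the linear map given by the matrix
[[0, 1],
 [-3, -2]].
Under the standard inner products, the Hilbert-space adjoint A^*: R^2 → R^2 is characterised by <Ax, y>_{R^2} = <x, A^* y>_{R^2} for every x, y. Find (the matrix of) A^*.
A^* = A^T =
[[0, -3],
 [1, -2]]

For real matrices with standard dot products, the defining identity <Ax, y> = <x, A^* y> gives (Ax)^T y = x^T (A^*) y, i.e. x^T A^T y = x^T (A^*) y. Since this holds for all x, y, we must have A^* = A^T. Therefore
A^* =
[[0, -3],
 [1, -2]].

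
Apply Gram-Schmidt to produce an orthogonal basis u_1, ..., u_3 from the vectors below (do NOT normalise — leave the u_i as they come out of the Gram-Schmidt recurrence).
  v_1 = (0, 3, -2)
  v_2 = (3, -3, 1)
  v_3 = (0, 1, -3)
Orthogonal basis:
  u_1 = (0, 3, -2)
  u_2 = (3, -6/13, -9/13)
  u_3 = (-1/2, -1, -3/2)

Apply the Gram-Schmidt recurrence
  u_1 = v_1
  u_i = v_i − Σ_{j<i} ((v_i · u_j) / (u_j · u_j)) · u_j.

Step by step this gives:
  u_1 = (0, 3, -2)
  u_2 = (3, -6/13, -9/13)
  u_3 = (-1/2, -1, -3/2)

Orthogonality check:
  u_2 · u_1 = 0 (should be 0)
  u_3 · u_1 = 0 (should be 0)
  u_3 · u_2 = 0 (should be 0)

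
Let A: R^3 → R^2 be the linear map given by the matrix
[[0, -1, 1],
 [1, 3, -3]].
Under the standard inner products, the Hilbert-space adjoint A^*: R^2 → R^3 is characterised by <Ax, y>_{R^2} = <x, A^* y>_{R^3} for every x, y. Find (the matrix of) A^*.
A^* = A^T =
[[0, 1],
 [-1, 3],
 [1, -3]]

For real matrices with standard dot products, the defining identity <Ax, y> = <x, A^* y> gives (Ax)^T y = x^T (A^*) y, i.e. x^T A^T y = x^T (A^*) y. Since this holds for all x, y, we must have A^* = A^T. Therefore
A^* =
[[0, 1],
 [-1, 3],
 [1, -3]].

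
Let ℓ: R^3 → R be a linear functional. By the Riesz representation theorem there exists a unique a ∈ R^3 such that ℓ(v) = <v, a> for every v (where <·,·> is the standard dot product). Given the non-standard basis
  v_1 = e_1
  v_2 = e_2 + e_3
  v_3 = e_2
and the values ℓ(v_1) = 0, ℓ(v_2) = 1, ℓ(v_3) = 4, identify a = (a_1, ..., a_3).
a = (0, 4, -3)

Write a = (a_1, ..., a_3) in the standard basis. For each basis vector v_i, ℓ(v_i) = <v_i, a> is a linear equation in the a_j's. Collect the n equations into a matrix system V a = ℓ, where row i of V is v_i (expressed in the standard basis). Since V is invertible (lower-triangular with 1s on the diagonal, up to permutation), solve by back-substitution:
  V =
[[1, 0, 0],
 [0, 1, 1],
 [0, 1, 0]]
  V a = (0, 1, 4)
Solving gives a = (0, 4, -3).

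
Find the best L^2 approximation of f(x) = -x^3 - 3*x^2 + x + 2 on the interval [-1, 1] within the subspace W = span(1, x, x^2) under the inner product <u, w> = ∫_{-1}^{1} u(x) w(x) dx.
g(x) = -3*x^2 + 2*x/5 + 2

The best approximation g ∈ W is the orthogonal projection of f onto W. Writing g = a_0 + a_1 x + a_2 x^2, the coefficients solve the normal equations G · a = b where
  G_{ij} = <φ_i, φ_j> and b_i = <f, φ_i>, with φ_0 = 1, φ_1 = x, φ_2 = x^2.
G =
  [2, 0, 2/3]
  [0, 2/3, 0]
  [2/3, 0, 2/5],
b = (2, 4/15, 2/15).
Solving gives a_0 = 2, a_1 = 2/5, a_2 = -3, so
  g(x) = -3*x^2 + 2*x/5 + 2.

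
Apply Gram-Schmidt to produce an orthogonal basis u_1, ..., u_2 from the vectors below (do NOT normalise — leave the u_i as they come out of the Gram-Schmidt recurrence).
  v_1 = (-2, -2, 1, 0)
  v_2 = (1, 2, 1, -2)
Orthogonal basis:
  u_1 = (-2, -2, 1, 0)
  u_2 = (-1/9, 8/9, 14/9, -2)

Apply the Gram-Schmidt recurrence
  u_1 = v_1
  u_i = v_i − Σ_{j<i} ((v_i · u_j) / (u_j · u_j)) · u_j.

Step by step this gives:
  u_1 = (-2, -2, 1, 0)
  u_2 = (-1/9, 8/9, 14/9, -2)

Orthogonality check:
  u_2 · u_1 = 0 (should be 0)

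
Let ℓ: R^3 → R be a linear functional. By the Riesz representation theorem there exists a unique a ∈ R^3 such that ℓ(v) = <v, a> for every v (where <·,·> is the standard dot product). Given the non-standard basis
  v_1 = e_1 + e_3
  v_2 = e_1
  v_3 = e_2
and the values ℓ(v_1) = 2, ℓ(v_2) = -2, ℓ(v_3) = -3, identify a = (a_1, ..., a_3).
a = (-2, -3, 4)

Write a = (a_1, ..., a_3) in the standard basis. For each basis vector v_i, ℓ(v_i) = <v_i, a> is a linear equation in the a_j's. Collect the n equations into a matrix system V a = ℓ, where row i of V is v_i (expressed in the standard basis). Since V is invertible (lower-triangular with 1s on the diagonal, up to permutation), solve by back-substitution:
  V =
[[1, 0, 1],
 [1, 0, 0],
 [0, 1, 0]]
  V a = (2, -2, -3)
Solving gives a = (-2, -3, 4).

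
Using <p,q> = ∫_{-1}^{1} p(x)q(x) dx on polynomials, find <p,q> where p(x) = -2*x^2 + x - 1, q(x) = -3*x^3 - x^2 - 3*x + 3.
<p,q> = -176/15

Expand the product: p(x)·q(x) = 6*x^5 - x^4 + 8*x^3 - 8*x^2 + 6*x - 3.
∫_{-1}^{1} of each monomial x^k gives [2/(k+1) if k even, 0 if k odd]. Integrating term-by-term (or equivalently evaluating the antiderivative F(x) = x^6 - x^5/5 + 2*x^4 - 8*x^3/3 + 3*x^2 - 3*x at the endpoints):
  F(1) − F(−1) = 2/15 − (178/15) = -176/15.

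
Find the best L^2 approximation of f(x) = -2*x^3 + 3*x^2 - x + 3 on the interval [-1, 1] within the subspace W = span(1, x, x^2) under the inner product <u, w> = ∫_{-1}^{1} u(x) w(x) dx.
g(x) = 3*x^2 - 11*x/5 + 3

The best approximation g ∈ W is the orthogonal projection of f onto W. Writing g = a_0 + a_1 x + a_2 x^2, the coefficients solve the normal equations G · a = b where
  G_{ij} = <φ_i, φ_j> and b_i = <f, φ_i>, with φ_0 = 1, φ_1 = x, φ_2 = x^2.
G =
  [2, 0, 2/3]
  [0, 2/3, 0]
  [2/3, 0, 2/5],
b = (8, -22/15, 16/5).
Solving gives a_0 = 3, a_1 = -11/5, a_2 = 3, so
  g(x) = 3*x^2 - 11*x/5 + 3.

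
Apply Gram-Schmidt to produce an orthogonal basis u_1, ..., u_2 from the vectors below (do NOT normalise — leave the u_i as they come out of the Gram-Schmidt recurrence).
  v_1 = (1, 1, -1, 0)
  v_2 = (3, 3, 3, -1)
Orthogonal basis:
  u_1 = (1, 1, -1, 0)
  u_2 = (2, 2, 4, -1)

Apply the Gram-Schmidt recurrence
  u_1 = v_1
  u_i = v_i − Σ_{j<i} ((v_i · u_j) / (u_j · u_j)) · u_j.

Step by step this gives:
  u_1 = (1, 1, -1, 0)
  u_2 = (2, 2, 4, -1)

Orthogonality check:
  u_2 · u_1 = 0 (should be 0)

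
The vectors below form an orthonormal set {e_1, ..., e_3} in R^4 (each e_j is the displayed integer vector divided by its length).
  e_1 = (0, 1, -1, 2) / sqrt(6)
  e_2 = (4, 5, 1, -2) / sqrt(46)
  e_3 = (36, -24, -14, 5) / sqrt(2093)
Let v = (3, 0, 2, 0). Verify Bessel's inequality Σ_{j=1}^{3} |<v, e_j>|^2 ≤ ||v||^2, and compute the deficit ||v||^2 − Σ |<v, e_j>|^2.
Σ |<v, e_j>|^2 = 2180/273; ||v||^2 = 13; deficit = 1369/273

Write each e_j = u_j / sqrt(<u_j, u_j>) where u_j is the displayed integer vector. Then <v, e_j> = <v, u_j> / sqrt(<u_j, u_j>), so |<v, e_j>|^2 = <v, u_j>^2 / <u_j, u_j>.
Coefficients: <v, e_1> = -2/sqrt(6), <v, e_2> = 14/sqrt(46), <v, e_3> = 80/sqrt(2093).
Square and sum: Σ |<v, e_j>|^2 = 2180/273.
Compute ||v||^2 = v·v = 13.
Deficit = 13 − 2180/273 = 1369/273 ≥ 0, confirming Bessel's inequality. (The deficit equals ||v − Σ <v,e_j> e_j||^2, the squared distance from v to span{e_j}.)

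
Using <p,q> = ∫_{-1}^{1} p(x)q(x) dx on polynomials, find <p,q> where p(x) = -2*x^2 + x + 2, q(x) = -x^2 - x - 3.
<p,q> = -46/5

Expand the product: p(x)·q(x) = 2*x^4 + x^3 + 3*x^2 - 5*x - 6.
∫_{-1}^{1} of each monomial x^k gives [2/(k+1) if k even, 0 if k odd]. Integrating term-by-term (or equivalently evaluating the antiderivative F(x) = 2*x^5/5 + x^4/4 + x^3 - 5*x^2/2 - 6*x at the endpoints):
  F(1) − F(−1) = -137/20 − (47/20) = -46/5.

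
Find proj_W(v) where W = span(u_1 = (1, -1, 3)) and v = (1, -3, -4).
proj_W(v) = (-8/11, 8/11, -24/11)

Set up U = [u_1 | ... | u_1] ∈ R^(3×1). The projector onto W = col(U) is P = U (U^T U)^(-1) U^T.
Compute U^T U =
  [11],
and U^T v = (-8).
Solve U^T U · c = U^T v for the coefficients: c = (-8/11). The projection is proj_W(v) = U c.
Check: (v - proj_W(v)) · u_1 = 0  (should be 0).
Result: proj_W(v) = (-8/11, 8/11, -24/11).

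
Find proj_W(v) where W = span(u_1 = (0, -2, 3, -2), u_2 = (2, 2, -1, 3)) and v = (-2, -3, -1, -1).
proj_W(v) = (-278/137, -146/137, -59/137, -285/137)

Set up U = [u_1 | ... | u_2] ∈ R^(4×2). The projector onto W = col(U) is P = U (U^T U)^(-1) U^T.
Compute U^T U =
  [17, -13]
  [-13, 18],
and U^T v = (5, -12).
Solve U^T U · c = U^T v for the coefficients: c = (-66/137, -139/137). The projection is proj_W(v) = U c.
Check: (v - proj_W(v)) · u_1 = 0  (should be 0).
Check: (v - proj_W(v)) · u_2 = 0  (should be 0).
Result: proj_W(v) = (-278/137, -146/137, -59/137, -285/137).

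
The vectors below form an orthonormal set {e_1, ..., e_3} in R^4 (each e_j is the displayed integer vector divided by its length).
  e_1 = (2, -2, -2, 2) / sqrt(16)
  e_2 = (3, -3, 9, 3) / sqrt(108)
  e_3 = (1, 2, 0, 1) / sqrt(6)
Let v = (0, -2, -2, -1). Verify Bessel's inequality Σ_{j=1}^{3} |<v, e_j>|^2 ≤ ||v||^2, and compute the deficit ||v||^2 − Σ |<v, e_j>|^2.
Σ |<v, e_j>|^2 = 17/2; ||v||^2 = 9; deficit = 1/2

Write each e_j = u_j / sqrt(<u_j, u_j>) where u_j is the displayed integer vector. Then <v, e_j> = <v, u_j> / sqrt(<u_j, u_j>), so |<v, e_j>|^2 = <v, u_j>^2 / <u_j, u_j>.
Coefficients: <v, e_1> = 6/sqrt(16), <v, e_2> = -15/sqrt(108), <v, e_3> = -5/sqrt(6).
Square and sum: Σ |<v, e_j>|^2 = 17/2.
Compute ||v||^2 = v·v = 9.
Deficit = 9 − 17/2 = 1/2 ≥ 0, confirming Bessel's inequality. (The deficit equals ||v − Σ <v,e_j> e_j||^2, the squared distance from v to span{e_j}.)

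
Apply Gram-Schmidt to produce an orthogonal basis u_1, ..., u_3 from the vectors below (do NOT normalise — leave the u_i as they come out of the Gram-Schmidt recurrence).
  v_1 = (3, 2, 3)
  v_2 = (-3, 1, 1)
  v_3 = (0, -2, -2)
Orthogonal basis:
  u_1 = (3, 2, 3)
  u_2 = (-27/11, 15/11, 17/11)
  u_3 = (-3/113, -36/113, 27/113)

Apply the Gram-Schmidt recurrence
  u_1 = v_1
  u_i = v_i − Σ_{j<i} ((v_i · u_j) / (u_j · u_j)) · u_j.

Step by step this gives:
  u_1 = (3, 2, 3)
  u_2 = (-27/11, 15/11, 17/11)
  u_3 = (-3/113, -36/113, 27/113)

Orthogonality check:
  u_2 · u_1 = 0 (should be 0)
  u_3 · u_1 = 0 (should be 0)
  u_3 · u_2 = 0 (should be 0)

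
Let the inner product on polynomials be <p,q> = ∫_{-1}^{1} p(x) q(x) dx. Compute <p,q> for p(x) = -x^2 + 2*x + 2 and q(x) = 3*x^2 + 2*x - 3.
<p,q> = -68/15

Expand the product: p(x)·q(x) = -3*x^4 + 4*x^3 + 13*x^2 - 2*x - 6.
∫_{-1}^{1} of each monomial x^k gives [2/(k+1) if k even, 0 if k odd]. Integrating term-by-term (or equivalently evaluating the antiderivative F(x) = -3*x^5/5 + x^4 + 13*x^3/3 - x^2 - 6*x at the endpoints):
  F(1) − F(−1) = -34/15 − (34/15) = -68/15.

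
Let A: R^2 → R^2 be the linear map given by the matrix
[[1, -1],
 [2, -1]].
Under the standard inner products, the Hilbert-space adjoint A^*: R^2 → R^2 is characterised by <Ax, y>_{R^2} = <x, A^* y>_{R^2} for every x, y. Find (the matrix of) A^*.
A^* = A^T =
[[1, 2],
 [-1, -1]]

For real matrices with standard dot products, the defining identity <Ax, y> = <x, A^* y> gives (Ax)^T y = x^T (A^*) y, i.e. x^T A^T y = x^T (A^*) y. Since this holds for all x, y, we must have A^* = A^T. Therefore
A^* =
[[1, 2],
 [-1, -1]].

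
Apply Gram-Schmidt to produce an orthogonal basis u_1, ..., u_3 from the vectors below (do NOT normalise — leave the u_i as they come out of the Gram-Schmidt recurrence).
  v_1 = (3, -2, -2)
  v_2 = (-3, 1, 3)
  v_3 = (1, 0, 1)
Orthogonal basis:
  u_1 = (3, -2, -2)
  u_2 = (0, -1, 1)
  u_3 = (14/17, 21/34, 21/34)

Apply the Gram-Schmidt recurrence
  u_1 = v_1
  u_i = v_i − Σ_{j<i} ((v_i · u_j) / (u_j · u_j)) · u_j.

Step by step this gives:
  u_1 = (3, -2, -2)
  u_2 = (0, -1, 1)
  u_3 = (14/17, 21/34, 21/34)

Orthogonality check:
  u_2 · u_1 = 0 (should be 0)
  u_3 · u_1 = 0 (should be 0)
  u_3 · u_2 = 0 (should be 0)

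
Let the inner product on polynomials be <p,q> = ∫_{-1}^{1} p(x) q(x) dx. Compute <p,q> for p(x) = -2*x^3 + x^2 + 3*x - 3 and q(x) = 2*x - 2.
<p,q> = 196/15

Expand the product: p(x)·q(x) = -4*x^4 + 6*x^3 + 4*x^2 - 12*x + 6.
∫_{-1}^{1} of each monomial x^k gives [2/(k+1) if k even, 0 if k odd]. Integrating term-by-term (or equivalently evaluating the antiderivative F(x) = -4*x^5/5 + 3*x^4/2 + 4*x^3/3 - 6*x^2 + 6*x at the endpoints):
  F(1) − F(−1) = 61/30 − (-331/30) = 196/15.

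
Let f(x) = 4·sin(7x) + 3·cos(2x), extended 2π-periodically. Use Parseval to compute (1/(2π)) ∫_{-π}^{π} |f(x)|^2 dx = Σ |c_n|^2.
Σ |c_n|^2 = 25/2

Expand |f|^2 and use orthogonality of {sin(nx), cos(mx)} on [-π, π]:
  ∫_{-π}^{π} sin(nx)^2 dx = π, ∫ cos(mx)^2 dx = π, and cross terms integrate to 0.
So ∫_{-π}^{π} f(x)^2 dx = 4^2 · π + 3^2 · π = (16 + 9)π.
Divide by 2π: (16 + 9)/2 = 25/2.
By Parseval, this equals Σ |c_n|^2.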